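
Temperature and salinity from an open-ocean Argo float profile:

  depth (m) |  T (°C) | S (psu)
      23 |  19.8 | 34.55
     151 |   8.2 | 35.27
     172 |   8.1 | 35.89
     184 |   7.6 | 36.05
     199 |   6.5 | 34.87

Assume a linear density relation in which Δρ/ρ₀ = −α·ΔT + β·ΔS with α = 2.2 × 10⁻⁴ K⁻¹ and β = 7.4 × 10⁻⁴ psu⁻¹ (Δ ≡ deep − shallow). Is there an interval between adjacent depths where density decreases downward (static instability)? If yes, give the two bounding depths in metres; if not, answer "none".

Evaluate Δρ/ρ₀ = −αΔT + βΔS across each adjacent pair:
  23–151 m: −αΔT+βΔS = −(2.2 × 10⁻⁴)(-11.6)+(7.4 × 10⁻⁴)(+0.72) = 3.1 × 10⁻³ → stable
  151–172 m: −αΔT+βΔS = −(2.2 × 10⁻⁴)(-0.1)+(7.4 × 10⁻⁴)(+0.62) = 4.8 × 10⁻⁴ → stable
  172–184 m: −αΔT+βΔS = −(2.2 × 10⁻⁴)(-0.5)+(7.4 × 10⁻⁴)(+0.16) = 2.3 × 10⁻⁴ → stable
  184–199 m: −αΔT+βΔS = −(2.2 × 10⁻⁴)(-1.1)+(7.4 × 10⁻⁴)(-1.18) = -6.3 × 10⁻⁴ → UNSTABLE
The 184–199 m interval has Δρ < 0: lighter water underlies denser water.

184–199 m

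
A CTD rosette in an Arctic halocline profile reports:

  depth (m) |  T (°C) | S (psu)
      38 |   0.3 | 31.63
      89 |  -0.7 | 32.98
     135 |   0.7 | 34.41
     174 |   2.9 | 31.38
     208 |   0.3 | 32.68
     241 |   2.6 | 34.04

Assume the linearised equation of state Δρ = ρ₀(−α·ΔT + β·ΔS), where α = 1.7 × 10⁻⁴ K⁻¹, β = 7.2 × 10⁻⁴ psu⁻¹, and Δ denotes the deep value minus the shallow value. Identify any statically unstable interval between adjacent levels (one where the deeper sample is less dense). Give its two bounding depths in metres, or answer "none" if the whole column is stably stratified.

135–174 m

Evaluate Δρ/ρ₀ = −αΔT + βΔS across each adjacent pair:
  38–89 m: −αΔT+βΔS = −(1.7 × 10⁻⁴)(-1.0)+(7.2 × 10⁻⁴)(+1.35) = 1.1 × 10⁻³ → stable
  89–135 m: −αΔT+βΔS = −(1.7 × 10⁻⁴)(+1.4)+(7.2 × 10⁻⁴)(+1.43) = 7.9 × 10⁻⁴ → stable
  135–174 m: −αΔT+βΔS = −(1.7 × 10⁻⁴)(+2.2)+(7.2 × 10⁻⁴)(-3.03) = -2.6 × 10⁻³ → UNSTABLE
  174–208 m: −αΔT+βΔS = −(1.7 × 10⁻⁴)(-2.6)+(7.2 × 10⁻⁴)(+1.30) = 1.4 × 10⁻³ → stable
  208–241 m: −αΔT+βΔS = −(1.7 × 10⁻⁴)(+2.3)+(7.2 × 10⁻⁴)(+1.36) = 5.9 × 10⁻⁴ → stable
The 135–174 m interval has Δρ < 0: lighter water underlies denser water.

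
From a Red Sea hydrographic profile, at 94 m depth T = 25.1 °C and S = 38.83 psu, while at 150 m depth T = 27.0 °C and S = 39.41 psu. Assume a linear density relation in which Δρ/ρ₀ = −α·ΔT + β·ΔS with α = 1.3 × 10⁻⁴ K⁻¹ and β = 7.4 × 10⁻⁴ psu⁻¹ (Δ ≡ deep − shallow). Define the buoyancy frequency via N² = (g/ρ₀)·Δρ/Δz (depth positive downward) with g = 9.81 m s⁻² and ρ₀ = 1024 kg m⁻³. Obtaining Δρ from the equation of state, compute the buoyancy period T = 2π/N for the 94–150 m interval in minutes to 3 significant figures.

18.5 min

ΔT = +1.9 K, ΔS = +0.58 psu (deep − shallow).
Δρ/ρ₀ = −αΔT + βΔS = -2.47 × 10⁻⁴ + 4.292 × 10⁻⁴ = 1.822 × 10⁻⁴, so Δρ ≈ 0.1866 kg m⁻³.
N² = (g/ρ₀)·Δρ/Δz = g·(Δρ/ρ₀)/Δz = 9.81 × 1.822 × 10⁻⁴ / 56 = 3.1918 × 10⁻⁵ s⁻².
N = √(3.1918 × 10⁻⁵) = 5.6496 × 10⁻³ rad s⁻¹ → T = 2π/N = 1.1121 × 10³ s = 18.535 min ≈ 18.5 min.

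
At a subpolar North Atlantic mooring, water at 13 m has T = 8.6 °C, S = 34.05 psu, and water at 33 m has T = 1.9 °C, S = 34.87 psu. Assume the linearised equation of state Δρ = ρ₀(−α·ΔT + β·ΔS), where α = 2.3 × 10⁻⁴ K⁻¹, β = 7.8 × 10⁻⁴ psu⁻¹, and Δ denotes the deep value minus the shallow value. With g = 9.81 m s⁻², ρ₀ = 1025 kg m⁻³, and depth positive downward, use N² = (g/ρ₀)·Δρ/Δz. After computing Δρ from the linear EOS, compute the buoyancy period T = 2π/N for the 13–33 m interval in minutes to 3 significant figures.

3.20 min

ΔT = -6.7 K, ΔS = +0.82 psu (deep − shallow).
Δρ/ρ₀ = −αΔT + βΔS = 1.541 × 10⁻³ + 6.396 × 10⁻⁴ = 2.1806 × 10⁻³, so Δρ ≈ 2.235 kg m⁻³.
N² = (g/ρ₀)·Δρ/Δz = g·(Δρ/ρ₀)/Δz = 9.81 × 2.1806 × 10⁻³ / 20 = 1.0696 × 10⁻³ s⁻².
N = √(1.0696 × 10⁻³) = 0.032705 rad s⁻¹ → T = 2π/N = 192.12 s = 3.2020 min ≈ 3.20 min.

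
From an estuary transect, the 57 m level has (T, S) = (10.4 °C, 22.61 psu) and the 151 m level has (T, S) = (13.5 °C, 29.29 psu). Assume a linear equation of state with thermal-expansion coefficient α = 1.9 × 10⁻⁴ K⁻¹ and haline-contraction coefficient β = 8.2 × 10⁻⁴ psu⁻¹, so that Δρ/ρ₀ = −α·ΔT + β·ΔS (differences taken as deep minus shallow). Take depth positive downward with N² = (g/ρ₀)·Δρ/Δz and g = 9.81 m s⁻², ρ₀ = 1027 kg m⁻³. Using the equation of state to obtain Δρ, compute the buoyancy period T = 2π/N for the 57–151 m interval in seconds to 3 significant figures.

ΔT = +3.1 K, ΔS = +6.68 psu (deep − shallow).
Δρ/ρ₀ = −αΔT + βΔS = -5.89 × 10⁻⁴ + 5.4776 × 10⁻³ = 4.8886 × 10⁻³, so Δρ ≈ 5.021 kg m⁻³.
N² = (g/ρ₀)·Δρ/Δz = g·(Δρ/ρ₀)/Δz = 9.81 × 4.8886 × 10⁻³ / 94 = 5.1018 × 10⁻⁴ s⁻².
N = √(5.1018 × 10⁻⁴) = 0.022587 rad s⁻¹ → T = 2π/N = 278.18 s ≈ 278 s.

278 s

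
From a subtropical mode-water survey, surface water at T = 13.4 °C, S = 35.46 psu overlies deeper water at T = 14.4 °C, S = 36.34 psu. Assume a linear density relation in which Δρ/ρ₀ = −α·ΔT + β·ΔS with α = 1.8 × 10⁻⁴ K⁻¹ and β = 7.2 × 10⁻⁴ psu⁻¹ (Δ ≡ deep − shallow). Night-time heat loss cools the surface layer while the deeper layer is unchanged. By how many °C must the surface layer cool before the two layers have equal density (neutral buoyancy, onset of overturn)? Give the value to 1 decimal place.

2.5 °C

Neutral buoyancy requires Δρ = 0, i.e. −α(T_deep − T_surf′) + β(S_deep − S_surf) = 0.
T_surf′ = T_deep − (β/α)·ΔS = 14.4 − (7.2 × 10⁻⁴/1.8 × 10⁻⁴)·(+0.88) = 10.880 °C.
Cooling required: 13.4 − (10.880) = 2.520 °C.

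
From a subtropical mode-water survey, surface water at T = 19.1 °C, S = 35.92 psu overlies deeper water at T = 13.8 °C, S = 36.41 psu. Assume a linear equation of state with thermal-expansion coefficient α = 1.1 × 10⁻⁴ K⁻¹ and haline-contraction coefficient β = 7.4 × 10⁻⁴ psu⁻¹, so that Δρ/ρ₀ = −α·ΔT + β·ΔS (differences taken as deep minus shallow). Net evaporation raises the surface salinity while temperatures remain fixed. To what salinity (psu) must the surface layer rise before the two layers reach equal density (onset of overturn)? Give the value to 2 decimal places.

37.20 psu

Neutral buoyancy requires −α(T_deep − T_surf) + β(S_deep − S_surf′) = 0.
S_surf′ = S_deep − (α/β)·ΔT = 36.41 − (1.1 × 10⁻⁴/7.4 × 10⁻⁴)·(-5.3) = 37.1978 psu.
Increase required: 37.1978 − 35.92 = 1.2778 psu.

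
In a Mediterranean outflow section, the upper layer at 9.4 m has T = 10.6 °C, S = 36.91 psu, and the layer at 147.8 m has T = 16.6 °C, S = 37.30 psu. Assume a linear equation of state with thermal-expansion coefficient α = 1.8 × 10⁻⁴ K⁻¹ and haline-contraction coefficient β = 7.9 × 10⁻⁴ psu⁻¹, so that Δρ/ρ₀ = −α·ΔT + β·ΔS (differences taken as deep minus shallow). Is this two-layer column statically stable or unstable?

unstable

ΔT = 16.6 − 10.6 = +6.0 K and ΔS = 37.30 − 36.91 = +0.39 psu (deep − shallow).
−αΔT = -1.08 × 10⁻³; βΔS = 3.081 × 10⁻⁴; sum Δρ/ρ₀ = -7.719 × 10⁻⁴.
Δρ/ρ₀ < 0, so Δρ < 0: deeper water is lighter → statically unstable; the column would overturn.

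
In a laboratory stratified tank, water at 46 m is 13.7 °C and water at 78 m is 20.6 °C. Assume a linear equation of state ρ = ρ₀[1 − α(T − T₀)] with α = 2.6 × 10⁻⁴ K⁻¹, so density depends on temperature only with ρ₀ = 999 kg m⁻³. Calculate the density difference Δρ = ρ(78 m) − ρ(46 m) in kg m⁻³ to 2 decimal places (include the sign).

-1.79 kg m⁻³

ΔT = +6.9 K, Δρ/ρ₀ = −αΔT = -1.794 × 10⁻³.
Δρ = 999 × (-1.794 × 10⁻³) = -1.79 kg m⁻³.
Negative Δρ: lighter below, statically unstable.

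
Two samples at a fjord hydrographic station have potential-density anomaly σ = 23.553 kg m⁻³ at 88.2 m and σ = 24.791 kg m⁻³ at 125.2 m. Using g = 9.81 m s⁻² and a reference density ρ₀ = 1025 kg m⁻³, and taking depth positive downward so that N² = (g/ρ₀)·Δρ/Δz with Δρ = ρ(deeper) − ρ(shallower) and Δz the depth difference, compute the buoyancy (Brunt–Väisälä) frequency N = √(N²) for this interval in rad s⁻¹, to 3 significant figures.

0.0179 rad s⁻¹

Δρ = 1024.791 − 1023.553 = 1.238 kg m⁻³ over Δz = 125.2 − 88.2 = 37 m.
N² = (9.81/1025) × (1.238/37) = 3.2023 × 10⁻⁴ s⁻².
N = √(3.2023 × 10⁻⁴) = 0.017895 rad s⁻¹ ≈ 0.0179 rad s⁻¹.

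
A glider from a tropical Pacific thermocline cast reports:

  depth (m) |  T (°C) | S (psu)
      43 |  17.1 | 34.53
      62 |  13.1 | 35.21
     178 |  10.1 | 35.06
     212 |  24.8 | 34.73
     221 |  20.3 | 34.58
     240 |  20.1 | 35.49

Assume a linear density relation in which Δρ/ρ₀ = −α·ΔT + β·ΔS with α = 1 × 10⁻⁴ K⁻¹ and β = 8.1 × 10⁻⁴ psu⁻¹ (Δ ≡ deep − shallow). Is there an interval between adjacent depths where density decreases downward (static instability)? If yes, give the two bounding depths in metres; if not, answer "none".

178–212 m

Evaluate Δρ/ρ₀ = −αΔT + βΔS across each adjacent pair:
  43–62 m: −αΔT+βΔS = −(1 × 10⁻⁴)(-4.0)+(8.1 × 10⁻⁴)(+0.68) = 9.5 × 10⁻⁴ → stable
  62–178 m: −αΔT+βΔS = −(1 × 10⁻⁴)(-3.0)+(8.1 × 10⁻⁴)(-0.15) = 1.8 × 10⁻⁴ → stable
  178–212 m: −αΔT+βΔS = −(1 × 10⁻⁴)(+14.7)+(8.1 × 10⁻⁴)(-0.33) = -1.7 × 10⁻³ → UNSTABLE
  212–221 m: −αΔT+βΔS = −(1 × 10⁻⁴)(-4.5)+(8.1 × 10⁻⁴)(-0.15) = 3.3 × 10⁻⁴ → stable
  221–240 m: −αΔT+βΔS = −(1 × 10⁻⁴)(-0.2)+(8.1 × 10⁻⁴)(+0.91) = 7.6 × 10⁻⁴ → stable
The 178–212 m interval has Δρ < 0: lighter water underlies denser water.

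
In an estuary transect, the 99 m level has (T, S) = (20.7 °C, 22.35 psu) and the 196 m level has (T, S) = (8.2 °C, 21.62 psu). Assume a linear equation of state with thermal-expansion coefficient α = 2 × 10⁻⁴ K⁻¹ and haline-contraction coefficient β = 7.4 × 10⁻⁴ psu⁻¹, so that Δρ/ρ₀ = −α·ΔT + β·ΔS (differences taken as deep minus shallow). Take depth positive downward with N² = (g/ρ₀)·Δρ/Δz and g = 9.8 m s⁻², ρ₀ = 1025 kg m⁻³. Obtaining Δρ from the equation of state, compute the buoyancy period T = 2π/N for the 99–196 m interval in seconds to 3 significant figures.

447 s

ΔT = -12.5 K, ΔS = -0.73 psu (deep − shallow).
Δρ/ρ₀ = −αΔT + βΔS = 2.50 × 10⁻³ − 5.402 × 10⁻⁴ = 1.9598 × 10⁻³, so Δρ ≈ 2.009 kg m⁻³.
N² = (g/ρ₀)·Δρ/Δz = g·(Δρ/ρ₀)/Δz = 9.8 × 1.9598 × 10⁻³ / 97 = 1.9800 × 10⁻⁴ s⁻².
N = √(1.9800 × 10⁻⁴) = 0.014071 rad s⁻¹ → T = 2π/N = 446.53 s ≈ 447 s.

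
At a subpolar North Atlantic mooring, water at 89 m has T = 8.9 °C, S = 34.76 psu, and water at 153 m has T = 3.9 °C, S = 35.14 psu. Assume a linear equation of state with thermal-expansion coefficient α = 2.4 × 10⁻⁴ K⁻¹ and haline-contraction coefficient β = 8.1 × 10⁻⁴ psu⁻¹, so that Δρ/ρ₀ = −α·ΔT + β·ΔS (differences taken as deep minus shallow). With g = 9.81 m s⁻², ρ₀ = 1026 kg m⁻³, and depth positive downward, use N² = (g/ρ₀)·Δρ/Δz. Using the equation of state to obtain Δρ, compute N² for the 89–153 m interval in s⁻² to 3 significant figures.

ΔT = -5.0 K, ΔS = +0.38 psu (deep − shallow).
Δρ/ρ₀ = −αΔT + βΔS = 1.20 × 10⁻³ + 3.078 × 10⁻⁴ = 1.5078 × 10⁻³, so Δρ ≈ 1.547 kg m⁻³.
N² = (g/ρ₀)·Δρ/Δz = g·(Δρ/ρ₀)/Δz = 9.81 × 1.5078 × 10⁻³ / 64 = 2.3112 × 10⁻⁴ s⁻² ≈ 2.31 × 10⁻⁴ s⁻².

2.31 × 10⁻⁴ s⁻²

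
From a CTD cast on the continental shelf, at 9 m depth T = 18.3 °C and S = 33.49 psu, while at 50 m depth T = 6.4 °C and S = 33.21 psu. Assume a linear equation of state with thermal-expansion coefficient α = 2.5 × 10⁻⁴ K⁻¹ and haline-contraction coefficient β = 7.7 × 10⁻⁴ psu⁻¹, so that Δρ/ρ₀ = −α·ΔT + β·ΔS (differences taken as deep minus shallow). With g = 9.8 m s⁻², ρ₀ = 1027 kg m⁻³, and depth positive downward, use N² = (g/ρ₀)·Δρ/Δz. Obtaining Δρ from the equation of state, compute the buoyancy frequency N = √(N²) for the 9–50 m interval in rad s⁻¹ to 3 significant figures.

ΔT = -11.9 K, ΔS = -0.28 psu (deep − shallow).
Δρ/ρ₀ = −αΔT + βΔS = 2.975 × 10⁻³ − 2.156 × 10⁻⁴ = 2.7594 × 10⁻³, so Δρ ≈ 2.834 kg m⁻³.
N² = (g/ρ₀)·Δρ/Δz = g·(Δρ/ρ₀)/Δz = 9.8 × 2.7594 × 10⁻³ / 41 = 6.5956 × 10⁻⁴ s⁻².
N = √(6.5956 × 10⁻⁴) = 0.025682 rad s⁻¹ ≈ 0.0257 rad s⁻¹.

0.0257 rad s⁻¹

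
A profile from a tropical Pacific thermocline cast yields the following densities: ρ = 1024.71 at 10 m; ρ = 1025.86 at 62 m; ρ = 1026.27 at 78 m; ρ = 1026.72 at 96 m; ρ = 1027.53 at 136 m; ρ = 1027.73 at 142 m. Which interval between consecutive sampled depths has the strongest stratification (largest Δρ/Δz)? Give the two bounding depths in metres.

Compute the density gradient over each adjacent pair:
  10–62 m: Δρ/Δz = 1.15/52 = 0.022 kg m⁻⁴
  62–78 m: Δρ/Δz = 0.41/16 = 0.026 kg m⁻⁴
  78–96 m: Δρ/Δz = 0.45/18 = 0.025 kg m⁻⁴
  96–136 m: Δρ/Δz = 0.81/40 = 0.020 kg m⁻⁴
  136–142 m: Δρ/Δz = 0.20/6 = 0.033 kg m⁻⁴
The largest gradient is in the 136–142 m interval — the pycnocline.

136–142 m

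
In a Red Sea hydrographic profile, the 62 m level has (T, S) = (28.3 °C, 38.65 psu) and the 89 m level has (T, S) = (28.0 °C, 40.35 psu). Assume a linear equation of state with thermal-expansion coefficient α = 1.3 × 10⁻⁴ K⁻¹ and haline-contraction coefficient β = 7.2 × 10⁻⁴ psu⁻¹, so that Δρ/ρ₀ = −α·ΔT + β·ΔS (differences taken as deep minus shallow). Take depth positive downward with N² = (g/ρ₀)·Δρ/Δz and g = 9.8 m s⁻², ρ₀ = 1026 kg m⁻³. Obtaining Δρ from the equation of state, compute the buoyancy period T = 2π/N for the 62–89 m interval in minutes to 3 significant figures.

4.89 min

ΔT = -0.3 K, ΔS = +1.70 psu (deep − shallow).
Δρ/ρ₀ = −αΔT + βΔS = 3.90 × 10⁻⁵ + 1.224 × 10⁻³ = 1.263 × 10⁻³, so Δρ ≈ 1.296 kg m⁻³.
N² = (g/ρ₀)·Δρ/Δz = g·(Δρ/ρ₀)/Δz = 9.8 × 1.263 × 10⁻³ / 27 = 4.5842 × 10⁻⁴ s⁻².
N = √(4.5842 × 10⁻⁴) = 0.021411 rad s⁻¹ → T = 2π/N = 293.46 s = 4.8910 min ≈ 4.89 min.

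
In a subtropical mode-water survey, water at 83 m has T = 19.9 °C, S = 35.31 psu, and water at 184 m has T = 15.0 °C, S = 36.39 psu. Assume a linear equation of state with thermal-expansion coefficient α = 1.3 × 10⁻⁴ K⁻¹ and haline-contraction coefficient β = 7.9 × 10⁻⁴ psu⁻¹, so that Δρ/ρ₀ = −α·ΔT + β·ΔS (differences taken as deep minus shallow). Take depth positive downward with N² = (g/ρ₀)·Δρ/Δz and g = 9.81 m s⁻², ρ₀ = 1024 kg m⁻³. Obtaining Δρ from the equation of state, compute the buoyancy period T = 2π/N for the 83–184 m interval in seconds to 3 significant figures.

522 s

ΔT = -4.9 K, ΔS = +1.08 psu (deep − shallow).
Δρ/ρ₀ = −αΔT + βΔS = 6.37 × 10⁻⁴ + 8.532 × 10⁻⁴ = 1.4902 × 10⁻³, so Δρ ≈ 1.526 kg m⁻³.
N² = (g/ρ₀)·Δρ/Δz = g·(Δρ/ρ₀)/Δz = 9.81 × 1.4902 × 10⁻³ / 101 = 1.4474 × 10⁻⁴ s⁻².
N = √(1.4474 × 10⁻⁴) = 0.012031 rad s⁻¹ → T = 2π/N = 522.25 s ≈ 522 s.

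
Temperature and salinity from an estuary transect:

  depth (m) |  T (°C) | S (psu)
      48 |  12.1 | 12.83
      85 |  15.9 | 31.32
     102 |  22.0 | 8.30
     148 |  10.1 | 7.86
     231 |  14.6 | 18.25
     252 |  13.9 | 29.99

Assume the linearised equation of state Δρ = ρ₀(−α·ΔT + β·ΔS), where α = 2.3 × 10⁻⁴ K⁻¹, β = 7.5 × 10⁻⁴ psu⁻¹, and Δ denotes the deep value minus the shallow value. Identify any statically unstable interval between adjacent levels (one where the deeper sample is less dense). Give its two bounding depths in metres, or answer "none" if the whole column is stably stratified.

Evaluate Δρ/ρ₀ = −αΔT + βΔS across each adjacent pair:
  48–85 m: −αΔT+βΔS = −(2.3 × 10⁻⁴)(+3.8)+(7.5 × 10⁻⁴)(+18.49) = 0.013 → stable
  85–102 m: −αΔT+βΔS = −(2.3 × 10⁻⁴)(+6.1)+(7.5 × 10⁻⁴)(-23.02) = -0.019 → UNSTABLE
  102–148 m: −αΔT+βΔS = −(2.3 × 10⁻⁴)(-11.9)+(7.5 × 10⁻⁴)(-0.44) = 2.4 × 10⁻³ → stable
  148–231 m: −αΔT+βΔS = −(2.3 × 10⁻⁴)(+4.5)+(7.5 × 10⁻⁴)(+10.39) = 6.8 × 10⁻³ → stable
  231–252 m: −αΔT+βΔS = −(2.3 × 10⁻⁴)(-0.7)+(7.5 × 10⁻⁴)(+11.74) = 9.0 × 10⁻³ → stable
The 85–102 m interval has Δρ < 0: lighter water underlies denser water.

85–102 m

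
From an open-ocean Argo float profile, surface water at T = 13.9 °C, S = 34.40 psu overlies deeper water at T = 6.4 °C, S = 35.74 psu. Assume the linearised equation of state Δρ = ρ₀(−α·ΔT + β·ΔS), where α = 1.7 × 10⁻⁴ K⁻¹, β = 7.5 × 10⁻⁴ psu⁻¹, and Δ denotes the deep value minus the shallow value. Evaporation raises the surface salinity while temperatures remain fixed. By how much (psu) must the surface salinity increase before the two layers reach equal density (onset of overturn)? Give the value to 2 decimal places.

3.04 psu

Neutral buoyancy requires −α(T_deep − T_surf) + β(S_deep − S_surf′) = 0.
S_surf′ = S_deep − (α/β)·ΔT = 35.74 − (1.7 × 10⁻⁴/7.5 × 10⁻⁴)·(-7.5) = 37.4400 psu.
Increase required: 37.4400 − 34.40 = 3.0400 psu.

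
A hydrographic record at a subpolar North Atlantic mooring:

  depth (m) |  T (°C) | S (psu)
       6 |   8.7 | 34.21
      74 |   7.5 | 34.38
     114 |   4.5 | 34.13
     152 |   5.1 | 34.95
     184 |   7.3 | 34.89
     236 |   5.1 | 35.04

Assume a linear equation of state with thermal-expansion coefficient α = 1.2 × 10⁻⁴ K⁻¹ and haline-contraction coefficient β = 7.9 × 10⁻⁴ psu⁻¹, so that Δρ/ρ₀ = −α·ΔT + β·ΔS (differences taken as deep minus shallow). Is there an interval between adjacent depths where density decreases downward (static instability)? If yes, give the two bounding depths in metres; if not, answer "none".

152–184 m

Evaluate Δρ/ρ₀ = −αΔT + βΔS across each adjacent pair:
  6–74 m: −αΔT+βΔS = −(1.2 × 10⁻⁴)(-1.2)+(7.9 × 10⁻⁴)(+0.17) = 2.8 × 10⁻⁴ → stable
  74–114 m: −αΔT+βΔS = −(1.2 × 10⁻⁴)(-3.0)+(7.9 × 10⁻⁴)(-0.25) = 1.6 × 10⁻⁴ → stable
  114–152 m: −αΔT+βΔS = −(1.2 × 10⁻⁴)(+0.6)+(7.9 × 10⁻⁴)(+0.82) = 5.8 × 10⁻⁴ → stable
  152–184 m: −αΔT+βΔS = −(1.2 × 10⁻⁴)(+2.2)+(7.9 × 10⁻⁴)(-0.06) = -3.1 × 10⁻⁴ → UNSTABLE
  184–236 m: −αΔT+βΔS = −(1.2 × 10⁻⁴)(-2.2)+(7.9 × 10⁻⁴)(+0.15) = 3.8 × 10⁻⁴ → stable
The 152–184 m interval has Δρ < 0: lighter water underlies denser water.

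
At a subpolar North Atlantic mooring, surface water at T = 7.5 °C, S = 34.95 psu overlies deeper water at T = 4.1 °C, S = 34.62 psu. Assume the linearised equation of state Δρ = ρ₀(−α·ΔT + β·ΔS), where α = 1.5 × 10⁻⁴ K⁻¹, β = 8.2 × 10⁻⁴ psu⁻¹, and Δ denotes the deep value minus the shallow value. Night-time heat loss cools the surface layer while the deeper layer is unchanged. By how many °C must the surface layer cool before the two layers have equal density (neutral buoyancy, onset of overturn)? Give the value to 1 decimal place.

1.6 °C

Neutral buoyancy requires Δρ = 0, i.e. −α(T_deep − T_surf′) + β(S_deep − S_surf) = 0.
T_surf′ = T_deep − (β/α)·ΔS = 4.1 − (8.2 × 10⁻⁴/1.5 × 10⁻⁴)·(-0.33) = 5.904 °C.
Cooling required: 7.5 − (5.904) = 1.596 °C.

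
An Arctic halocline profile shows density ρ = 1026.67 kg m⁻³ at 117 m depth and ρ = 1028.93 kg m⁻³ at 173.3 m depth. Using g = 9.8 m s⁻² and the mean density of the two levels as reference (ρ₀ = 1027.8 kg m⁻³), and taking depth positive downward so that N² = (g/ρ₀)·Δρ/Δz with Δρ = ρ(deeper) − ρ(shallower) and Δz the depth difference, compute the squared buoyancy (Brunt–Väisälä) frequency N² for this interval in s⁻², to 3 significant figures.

3.83 × 10⁻⁴ s⁻²

Δρ = 1028.93 − 1026.67 = 2.26 kg m⁻³ over Δz = 173.3 − 117 = 56.3 m.
N² = (9.8/1027.8) × (2.26/56.3) = 3.8275 × 10⁻⁴ s⁻² ≈ 3.83 × 10⁻⁴ s⁻².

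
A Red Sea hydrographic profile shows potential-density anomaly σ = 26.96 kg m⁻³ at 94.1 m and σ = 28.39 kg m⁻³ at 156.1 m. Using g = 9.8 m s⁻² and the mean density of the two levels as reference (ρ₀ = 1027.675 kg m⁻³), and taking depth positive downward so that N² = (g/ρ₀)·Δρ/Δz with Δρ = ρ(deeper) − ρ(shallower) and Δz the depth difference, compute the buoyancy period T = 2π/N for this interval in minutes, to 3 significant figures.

7.06 min

Δρ = 1028.39 − 1026.96 = 1.43 kg m⁻³ over Δz = 156.1 − 94.1 = 62 m.
N² = (9.8/1027.675) × (1.43/62) = 2.1995 × 10⁻⁴ s⁻².
N = √(2.1995 × 10⁻⁴) = 0.014831 rad s⁻¹, so T = 2π/N = 423.65 s = 7.0608 min ≈ 7.06 min.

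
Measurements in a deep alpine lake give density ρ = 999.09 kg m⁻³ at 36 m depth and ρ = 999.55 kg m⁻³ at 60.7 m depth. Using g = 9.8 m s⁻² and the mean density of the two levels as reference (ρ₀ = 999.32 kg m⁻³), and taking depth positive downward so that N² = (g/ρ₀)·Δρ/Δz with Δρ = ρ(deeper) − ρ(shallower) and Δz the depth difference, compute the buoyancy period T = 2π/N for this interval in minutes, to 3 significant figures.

Δρ = 999.55 − 999.09 = 0.46 kg m⁻³ over Δz = 60.7 − 36 = 24.7 m.
N² = (9.8/999.32) × (0.46/24.7) = 1.8263 × 10⁻⁴ s⁻².
N = √(1.8263 × 10⁻⁴) = 0.013514 rad s⁻¹, so T = 2π/N = 464.94 s = 7.7490 min ≈ 7.75 min.
N² > 0, so the interval is statically stable.

7.75 min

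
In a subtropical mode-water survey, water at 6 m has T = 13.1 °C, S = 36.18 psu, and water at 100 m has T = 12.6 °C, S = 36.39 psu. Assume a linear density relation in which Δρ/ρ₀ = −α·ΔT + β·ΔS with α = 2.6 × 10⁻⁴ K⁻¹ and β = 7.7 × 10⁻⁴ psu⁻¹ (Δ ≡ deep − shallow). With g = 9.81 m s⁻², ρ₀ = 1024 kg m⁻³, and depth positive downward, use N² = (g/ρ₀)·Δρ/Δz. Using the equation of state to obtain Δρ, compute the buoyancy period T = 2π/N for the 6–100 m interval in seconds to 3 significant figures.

ΔT = -0.5 K, ΔS = +0.21 psu (deep − shallow).
Δρ/ρ₀ = −αΔT + βΔS = 1.30 × 10⁻⁴ + 1.617 × 10⁻⁴ = 2.917 × 10⁻⁴, so Δρ ≈ 0.2987 kg m⁻³.
N² = (g/ρ₀)·Δρ/Δz = g·(Δρ/ρ₀)/Δz = 9.81 × 2.917 × 10⁻⁴ / 94 = 3.0442 × 10⁻⁵ s⁻².
N = √(3.0442 × 10⁻⁵) = 5.5174 × 10⁻³ rad s⁻¹ → T = 2π/N = 1.1388 × 10³ s ≈ 1.14 × 10³ s.

1.14 × 10³ s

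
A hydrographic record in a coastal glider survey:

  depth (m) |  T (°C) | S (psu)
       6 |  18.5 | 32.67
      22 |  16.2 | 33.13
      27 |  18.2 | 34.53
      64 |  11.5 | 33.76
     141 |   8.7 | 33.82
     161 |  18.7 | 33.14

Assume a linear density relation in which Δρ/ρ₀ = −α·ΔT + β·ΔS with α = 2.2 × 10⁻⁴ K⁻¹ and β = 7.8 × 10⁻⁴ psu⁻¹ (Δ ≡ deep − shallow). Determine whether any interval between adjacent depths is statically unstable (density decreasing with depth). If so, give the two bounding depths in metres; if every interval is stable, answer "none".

141–161 m

Evaluate Δρ/ρ₀ = −αΔT + βΔS across each adjacent pair:
  6–22 m: −αΔT+βΔS = −(2.2 × 10⁻⁴)(-2.3)+(7.8 × 10⁻⁴)(+0.46) = 8.6 × 10⁻⁴ → stable
  22–27 m: −αΔT+βΔS = −(2.2 × 10⁻⁴)(+2.0)+(7.8 × 10⁻⁴)(+1.40) = 6.5 × 10⁻⁴ → stable
  27–64 m: −αΔT+βΔS = −(2.2 × 10⁻⁴)(-6.7)+(7.8 × 10⁻⁴)(-0.77) = 8.7 × 10⁻⁴ → stable
  64–141 m: −αΔT+βΔS = −(2.2 × 10⁻⁴)(-2.8)+(7.8 × 10⁻⁴)(+0.06) = 6.6 × 10⁻⁴ → stable
  141–161 m: −αΔT+βΔS = −(2.2 × 10⁻⁴)(+10.0)+(7.8 × 10⁻⁴)(-0.68) = -2.7 × 10⁻³ → UNSTABLE
The 141–161 m interval has Δρ < 0: lighter water underlies denser water.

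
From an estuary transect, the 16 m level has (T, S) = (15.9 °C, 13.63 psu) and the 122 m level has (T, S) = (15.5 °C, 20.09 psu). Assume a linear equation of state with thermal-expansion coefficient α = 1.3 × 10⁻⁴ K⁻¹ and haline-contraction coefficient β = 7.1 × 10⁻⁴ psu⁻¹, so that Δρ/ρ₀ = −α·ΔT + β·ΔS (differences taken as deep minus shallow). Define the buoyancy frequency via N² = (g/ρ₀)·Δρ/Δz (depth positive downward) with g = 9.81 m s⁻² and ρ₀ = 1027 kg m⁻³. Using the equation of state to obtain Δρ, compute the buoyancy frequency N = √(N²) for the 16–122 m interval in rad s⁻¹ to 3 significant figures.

0.0207 rad s⁻¹

ΔT = -0.4 K, ΔS = +6.46 psu (deep − shallow).
Δρ/ρ₀ = −αΔT + βΔS = 5.20 × 10⁻⁵ + 4.5866 × 10⁻³ = 4.6386 × 10⁻³, so Δρ ≈ 4.764 kg m⁻³.
N² = (g/ρ₀)·Δρ/Δz = g·(Δρ/ρ₀)/Δz = 9.81 × 4.6386 × 10⁻³ / 106 = 4.2929 × 10⁻⁴ s⁻².
N = √(4.2929 × 10⁻⁴) = 0.020719 rad s⁻¹ ≈ 0.0207 rad s⁻¹.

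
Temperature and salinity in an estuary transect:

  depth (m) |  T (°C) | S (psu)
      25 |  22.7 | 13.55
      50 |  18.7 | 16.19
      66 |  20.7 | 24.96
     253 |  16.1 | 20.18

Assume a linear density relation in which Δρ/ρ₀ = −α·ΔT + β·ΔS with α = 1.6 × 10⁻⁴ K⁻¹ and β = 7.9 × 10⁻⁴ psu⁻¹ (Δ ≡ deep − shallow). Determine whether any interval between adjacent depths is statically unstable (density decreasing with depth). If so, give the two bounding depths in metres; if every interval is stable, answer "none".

66–253 m

Evaluate Δρ/ρ₀ = −αΔT + βΔS across each adjacent pair:
  25–50 m: −αΔT+βΔS = −(1.6 × 10⁻⁴)(-4.0)+(7.9 × 10⁻⁴)(+2.64) = 2.7 × 10⁻³ → stable
  50–66 m: −αΔT+βΔS = −(1.6 × 10⁻⁴)(+2.0)+(7.9 × 10⁻⁴)(+8.77) = 6.6 × 10⁻³ → stable
  66–253 m: −αΔT+βΔS = −(1.6 × 10⁻⁴)(-4.6)+(7.9 × 10⁻⁴)(-4.78) = -3.0 × 10⁻³ → UNSTABLE
The 66–253 m interval has Δρ < 0: lighter water underlies denser water.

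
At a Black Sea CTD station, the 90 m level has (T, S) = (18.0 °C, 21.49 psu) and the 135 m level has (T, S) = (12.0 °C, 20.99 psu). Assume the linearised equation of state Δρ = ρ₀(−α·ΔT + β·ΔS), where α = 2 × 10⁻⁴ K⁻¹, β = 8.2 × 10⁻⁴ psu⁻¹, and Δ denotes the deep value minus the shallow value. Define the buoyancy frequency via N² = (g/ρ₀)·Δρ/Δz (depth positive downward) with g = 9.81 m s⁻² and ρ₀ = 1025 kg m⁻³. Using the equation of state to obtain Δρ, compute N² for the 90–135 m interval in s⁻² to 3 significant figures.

1.72 × 10⁻⁴ s⁻²

ΔT = -6.0 K, ΔS = -0.50 psu (deep − shallow).
Δρ/ρ₀ = −αΔT + βΔS = 1.20 × 10⁻³ − 4.10 × 10⁻⁴ = 7.90 × 10⁻⁴, so Δρ ≈ 0.8098 kg m⁻³.
N² = (g/ρ₀)·Δρ/Δz = g·(Δρ/ρ₀)/Δz = 9.81 × 7.90 × 10⁻⁴ / 45 = 1.7222 × 10⁻⁴ s⁻² ≈ 1.72 × 10⁻⁴ s⁻².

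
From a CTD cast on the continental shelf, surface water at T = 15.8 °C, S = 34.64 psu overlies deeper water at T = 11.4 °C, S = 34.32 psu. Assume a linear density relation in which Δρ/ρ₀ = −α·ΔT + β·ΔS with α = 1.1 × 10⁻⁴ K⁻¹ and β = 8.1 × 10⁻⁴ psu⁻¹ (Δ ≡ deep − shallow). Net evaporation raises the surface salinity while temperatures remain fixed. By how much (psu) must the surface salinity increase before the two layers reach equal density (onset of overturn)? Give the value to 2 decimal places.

0.28 psu

Neutral buoyancy requires −α(T_deep − T_surf) + β(S_deep − S_surf′) = 0.
S_surf′ = S_deep − (α/β)·ΔT = 34.32 − (1.1 × 10⁻⁴/8.1 × 10⁻⁴)·(-4.4) = 34.9175 psu.
Increase required: 34.9175 − 34.64 = 0.2775 psu.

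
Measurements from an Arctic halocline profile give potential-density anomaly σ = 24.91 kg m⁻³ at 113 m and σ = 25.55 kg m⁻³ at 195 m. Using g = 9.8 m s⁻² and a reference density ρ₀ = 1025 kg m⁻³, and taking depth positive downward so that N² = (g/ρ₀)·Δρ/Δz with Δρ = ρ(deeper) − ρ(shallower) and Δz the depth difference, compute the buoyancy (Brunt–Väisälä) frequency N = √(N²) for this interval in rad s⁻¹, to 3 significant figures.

Δρ = 1025.55 − 1024.91 = 0.64 kg m⁻³ over Δz = 195 − 113 = 82 m.
N² = (9.8/1025) × (0.64/82) = 7.4622 × 10⁻⁵ s⁻².
N = √(7.4622 × 10⁻⁵) = 8.6384 × 10⁻³ rad s⁻¹ ≈ 8.64 × 10⁻³ rad s⁻¹.

8.64 × 10⁻³ rad s⁻¹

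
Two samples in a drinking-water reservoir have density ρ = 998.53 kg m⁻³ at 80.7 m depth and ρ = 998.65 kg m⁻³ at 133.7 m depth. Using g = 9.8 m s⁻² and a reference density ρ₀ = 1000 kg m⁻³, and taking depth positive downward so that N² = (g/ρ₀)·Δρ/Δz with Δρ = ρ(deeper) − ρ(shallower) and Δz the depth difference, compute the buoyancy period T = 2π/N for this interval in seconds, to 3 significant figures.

Δρ = 998.65 − 998.53 = 0.12 kg m⁻³ over Δz = 133.7 − 80.7 = 53 m.
N² = (9.8/1000) × (0.12/53) = 2.2189 × 10⁻⁵ s⁻².
N = √(2.2189 × 10⁻⁵) = 4.7105 × 10⁻³ rad s⁻¹, so T = 2π/N = 1.3339 × 10³ s ≈ 1.33 × 10³ s.

1.33 × 10³ s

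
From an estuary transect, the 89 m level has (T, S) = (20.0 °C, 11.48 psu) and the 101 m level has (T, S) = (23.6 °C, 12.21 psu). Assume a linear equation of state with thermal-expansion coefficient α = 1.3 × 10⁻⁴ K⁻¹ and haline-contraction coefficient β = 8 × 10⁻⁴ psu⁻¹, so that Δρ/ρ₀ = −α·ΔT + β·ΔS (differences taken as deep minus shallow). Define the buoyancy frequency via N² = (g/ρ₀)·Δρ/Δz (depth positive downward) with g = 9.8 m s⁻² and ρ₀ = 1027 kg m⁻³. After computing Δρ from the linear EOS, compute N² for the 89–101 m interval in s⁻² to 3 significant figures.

9.47 × 10⁻⁵ s⁻²

ΔT = +3.6 K, ΔS = +0.73 psu (deep − shallow).
Δρ/ρ₀ = −αΔT + βΔS = -4.68 × 10⁻⁴ + 5.84 × 10⁻⁴ = 1.16 × 10⁻⁴, so Δρ ≈ 0.1191 kg m⁻³.
N² = (g/ρ₀)·Δρ/Δz = g·(Δρ/ρ₀)/Δz = 9.8 × 1.16 × 10⁻⁴ / 12 = 9.4733 × 10⁻⁵ s⁻² ≈ 9.47 × 10⁻⁵ s⁻².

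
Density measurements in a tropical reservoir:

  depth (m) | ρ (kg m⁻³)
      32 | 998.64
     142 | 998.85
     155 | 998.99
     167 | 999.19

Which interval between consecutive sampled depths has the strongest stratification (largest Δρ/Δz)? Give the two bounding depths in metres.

Compute the density gradient over each adjacent pair:
  32–142 m: Δρ/Δz = 0.21/110 = 1.9 × 10⁻³ kg m⁻⁴
  142–155 m: Δρ/Δz = 0.14/13 = 0.011 kg m⁻⁴
  155–167 m: Δρ/Δz = 0.20/12 = 0.017 kg m⁻⁴
The largest gradient is in the 155–167 m interval — the pycnocline.

155–167 m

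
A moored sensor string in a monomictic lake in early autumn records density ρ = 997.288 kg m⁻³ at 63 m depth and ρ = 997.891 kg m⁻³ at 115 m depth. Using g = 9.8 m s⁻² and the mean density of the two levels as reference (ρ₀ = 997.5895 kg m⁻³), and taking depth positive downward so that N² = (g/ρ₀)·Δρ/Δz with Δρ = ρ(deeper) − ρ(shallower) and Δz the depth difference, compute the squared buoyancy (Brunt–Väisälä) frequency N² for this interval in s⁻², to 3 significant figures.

1.14 × 10⁻⁴ s⁻²

Δρ = 997.891 − 997.288 = 0.603 kg m⁻³ over Δz = 115 − 63 = 52 m.
N² = (9.8/997.5895) × (0.603/52) = 1.1392 × 10⁻⁴ s⁻² ≈ 1.14 × 10⁻⁴ s⁻².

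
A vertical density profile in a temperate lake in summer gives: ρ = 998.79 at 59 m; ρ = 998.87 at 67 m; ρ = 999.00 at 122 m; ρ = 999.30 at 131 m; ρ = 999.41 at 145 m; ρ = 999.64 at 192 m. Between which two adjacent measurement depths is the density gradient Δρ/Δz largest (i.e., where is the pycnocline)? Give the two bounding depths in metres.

Compute the density gradient over each adjacent pair:
  59–67 m: Δρ/Δz = 0.08/8 = 0.010 kg m⁻⁴
  67–122 m: Δρ/Δz = 0.13/55 = 2.4 × 10⁻³ kg m⁻⁴
  122–131 m: Δρ/Δz = 0.30/9 = 0.033 kg m⁻⁴
  131–145 m: Δρ/Δz = 0.11/14 = 7.9 × 10⁻³ kg m⁻⁴
  145–192 m: Δρ/Δz = 0.23/47 = 4.9 × 10⁻³ kg m⁻⁴
The largest gradient is in the 122–131 m interval — the pycnocline.

122–131 m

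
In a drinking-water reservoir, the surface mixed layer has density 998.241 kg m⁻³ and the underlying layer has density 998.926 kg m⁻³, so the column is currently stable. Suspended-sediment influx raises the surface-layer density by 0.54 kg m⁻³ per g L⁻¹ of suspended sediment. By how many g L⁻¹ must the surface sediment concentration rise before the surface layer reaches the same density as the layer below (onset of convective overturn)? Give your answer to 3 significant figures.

Density deficit of the surface layer: 998.926 − 998.241 = 0.685 kg m⁻³.
Required change = 0.685 / 0.54 = 1.27 g L⁻¹.

1.27 g L⁻¹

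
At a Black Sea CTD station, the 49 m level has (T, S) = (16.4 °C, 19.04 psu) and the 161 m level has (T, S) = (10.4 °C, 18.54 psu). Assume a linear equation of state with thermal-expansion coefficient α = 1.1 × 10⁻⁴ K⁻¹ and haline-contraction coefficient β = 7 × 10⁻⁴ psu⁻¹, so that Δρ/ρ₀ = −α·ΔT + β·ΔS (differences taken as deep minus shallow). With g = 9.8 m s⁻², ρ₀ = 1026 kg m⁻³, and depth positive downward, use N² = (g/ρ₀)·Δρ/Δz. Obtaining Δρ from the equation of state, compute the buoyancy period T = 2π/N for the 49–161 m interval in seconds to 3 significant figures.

ΔT = -6.0 K, ΔS = -0.50 psu (deep − shallow).
Δρ/ρ₀ = −αΔT + βΔS = 6.60 × 10⁻⁴ − 3.50 × 10⁻⁴ = 3.10 × 10⁻⁴, so Δρ ≈ 0.3181 kg m⁻³.
N² = (g/ρ₀)·Δρ/Δz = g·(Δρ/ρ₀)/Δz = 9.8 × 3.10 × 10⁻⁴ / 112 = 2.7125 × 10⁻⁵ s⁻².
N = √(2.7125 × 10⁻⁵) = 5.2082 × 10⁻³ rad s⁻¹ → T = 2π/N = 1.2064 × 10³ s ≈ 1.21 × 10³ s.

1.21 × 10³ s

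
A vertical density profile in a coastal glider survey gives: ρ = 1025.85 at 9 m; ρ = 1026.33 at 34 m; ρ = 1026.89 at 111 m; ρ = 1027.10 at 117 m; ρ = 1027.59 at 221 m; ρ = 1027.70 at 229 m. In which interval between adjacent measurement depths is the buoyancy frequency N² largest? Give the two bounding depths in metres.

Compute the density gradient over each adjacent pair:
  9–34 m: Δρ/Δz = 0.48/25 = 0.019 kg m⁻⁴
  34–111 m: Δρ/Δz = 0.56/77 = 7.3 × 10⁻³ kg m⁻⁴
  111–117 m: Δρ/Δz = 0.21/6 = 0.035 kg m⁻⁴
  117–221 m: Δρ/Δz = 0.49/104 = 4.7 × 10⁻³ kg m⁻⁴
  221–229 m: Δρ/Δz = 0.11/8 = 0.014 kg m⁻⁴
The largest gradient is in the 111–117 m interval — the pycnocline.

111–117 m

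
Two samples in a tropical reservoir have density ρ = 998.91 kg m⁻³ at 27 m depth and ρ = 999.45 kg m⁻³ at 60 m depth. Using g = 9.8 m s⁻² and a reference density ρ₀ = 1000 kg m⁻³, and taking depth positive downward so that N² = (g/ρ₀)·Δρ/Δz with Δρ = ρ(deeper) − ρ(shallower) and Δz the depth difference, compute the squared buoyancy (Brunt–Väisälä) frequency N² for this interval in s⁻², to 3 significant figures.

Δρ = 999.45 − 998.91 = 0.54 kg m⁻³ over Δz = 60 − 27 = 33 m.
N² = (9.8/1000) × (0.54/33) = 1.6036 × 10⁻⁴ s⁻² ≈ 1.60 × 10⁻⁴ s⁻².

1.60 × 10⁻⁴ s⁻²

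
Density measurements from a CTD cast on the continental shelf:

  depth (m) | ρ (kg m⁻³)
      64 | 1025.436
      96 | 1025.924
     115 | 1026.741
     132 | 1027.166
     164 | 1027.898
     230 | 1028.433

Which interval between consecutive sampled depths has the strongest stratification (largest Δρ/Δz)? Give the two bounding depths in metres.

96–115 m

Compute the density gradient over each adjacent pair:
  64–96 m: Δρ/Δz = 0.488/32 = 0.015 kg m⁻⁴
  96–115 m: Δρ/Δz = 0.817/19 = 0.043 kg m⁻⁴
  115–132 m: Δρ/Δz = 0.425/17 = 0.025 kg m⁻⁴
  132–164 m: Δρ/Δz = 0.732/32 = 0.023 kg m⁻⁴
  164–230 m: Δρ/Δz = 0.535/66 = 8.1 × 10⁻³ kg m⁻⁴
The largest gradient is in the 96–115 m interval — the pycnocline.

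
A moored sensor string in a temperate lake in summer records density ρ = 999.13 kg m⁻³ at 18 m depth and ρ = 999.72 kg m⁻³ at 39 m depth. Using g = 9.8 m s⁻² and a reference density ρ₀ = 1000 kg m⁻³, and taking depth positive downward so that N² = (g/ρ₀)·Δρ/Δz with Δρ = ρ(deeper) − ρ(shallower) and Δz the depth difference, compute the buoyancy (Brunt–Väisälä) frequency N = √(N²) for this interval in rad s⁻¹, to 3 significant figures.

0.0166 rad s⁻¹

Δρ = 999.72 − 999.13 = 0.59 kg m⁻³ over Δz = 39 − 18 = 21 m.
N² = (9.8/1000) × (0.59/21) = 2.7533 × 10⁻⁴ s⁻².
N = √(2.7533 × 10⁻⁴) = 0.016593 rad s⁻¹ ≈ 0.0166 rad s⁻¹.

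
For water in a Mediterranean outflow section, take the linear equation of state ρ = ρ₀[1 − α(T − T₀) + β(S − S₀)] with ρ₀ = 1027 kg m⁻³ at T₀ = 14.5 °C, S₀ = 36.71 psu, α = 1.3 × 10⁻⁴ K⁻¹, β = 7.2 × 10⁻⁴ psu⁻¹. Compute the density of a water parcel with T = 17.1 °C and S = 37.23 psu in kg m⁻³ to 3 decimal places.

1027.037 kg m⁻³

T − T₀ = +2.6 K, S − S₀ = +0.52 psu.
Bracket = 1 − α·(+2.6) + β·(+0.52) = 1 + (3.64 × 10⁻⁵) = 1.0000364.
ρ = 1027 × 1.0000364 = 1027.037 kg m⁻³.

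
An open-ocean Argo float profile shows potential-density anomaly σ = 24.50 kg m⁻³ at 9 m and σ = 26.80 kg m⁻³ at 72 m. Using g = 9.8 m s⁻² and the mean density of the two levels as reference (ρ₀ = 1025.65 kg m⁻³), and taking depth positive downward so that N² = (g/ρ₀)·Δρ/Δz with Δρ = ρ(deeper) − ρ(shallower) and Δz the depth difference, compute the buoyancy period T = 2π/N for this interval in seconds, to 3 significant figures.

336 s

Δρ = 1026.80 − 1024.50 = 2.30 kg m⁻³ over Δz = 72 − 9 = 63 m.
N² = (9.8/1025.65) × (2.30/63) = 3.4883 × 10⁻⁴ s⁻².
N = √(3.4883 × 10⁻⁴) = 0.018677 rad s⁻¹, so T = 2π/N = 336.41 s ≈ 336 s.
N² > 0, so the interval is statically stable.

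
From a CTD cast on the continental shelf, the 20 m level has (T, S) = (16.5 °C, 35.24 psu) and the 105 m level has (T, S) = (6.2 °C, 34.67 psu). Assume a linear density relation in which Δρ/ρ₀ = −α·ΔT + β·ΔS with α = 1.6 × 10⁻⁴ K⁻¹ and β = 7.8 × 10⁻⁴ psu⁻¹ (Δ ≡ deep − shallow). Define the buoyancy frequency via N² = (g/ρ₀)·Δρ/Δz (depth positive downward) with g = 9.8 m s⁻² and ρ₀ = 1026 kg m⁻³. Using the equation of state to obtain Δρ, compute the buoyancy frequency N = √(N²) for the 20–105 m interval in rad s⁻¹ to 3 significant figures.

0.0118 rad s⁻¹

ΔT = -10.3 K, ΔS = -0.57 psu (deep − shallow).
Δρ/ρ₀ = −αΔT + βΔS = 1.648 × 10⁻³ − 4.446 × 10⁻⁴ = 1.2034 × 10⁻³, so Δρ ≈ 1.235 kg m⁻³.
N² = (g/ρ₀)·Δρ/Δz = g·(Δρ/ρ₀)/Δz = 9.8 × 1.2034 × 10⁻³ / 85 = 1.3874 × 10⁻⁴ s⁻².
N = √(1.3874 × 10⁻⁴) = 0.011779 rad s⁻¹ ≈ 0.0118 rad s⁻¹.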